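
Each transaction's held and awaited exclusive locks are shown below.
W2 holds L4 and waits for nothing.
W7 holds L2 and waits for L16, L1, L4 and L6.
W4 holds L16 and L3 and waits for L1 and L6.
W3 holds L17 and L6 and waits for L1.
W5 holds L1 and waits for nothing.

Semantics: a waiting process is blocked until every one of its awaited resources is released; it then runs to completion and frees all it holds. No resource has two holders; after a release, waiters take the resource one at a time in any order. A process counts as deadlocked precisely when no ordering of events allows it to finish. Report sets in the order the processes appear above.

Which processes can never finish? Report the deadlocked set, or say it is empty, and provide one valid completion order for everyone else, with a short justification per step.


The deadlocked set is empty.
Key observation: although several processes wait, no cycle exists — each chain bottoms out at a free runner.
One completion order for the rest: W5, W2, W3, W4, W7.
Step-by-step check:
  W5 waits on nothing -> runs at once and releases L1
  W2 waits on nothing -> runs at once and releases L4
  W3 waits on L1 — all released -> runs and releases L17 and L6
  W4 waits on L1 and L6 — all released -> runs and releases L16 and L3
  W7 waits on L16, L1, L4 and L6 — all released -> runs and releases L2


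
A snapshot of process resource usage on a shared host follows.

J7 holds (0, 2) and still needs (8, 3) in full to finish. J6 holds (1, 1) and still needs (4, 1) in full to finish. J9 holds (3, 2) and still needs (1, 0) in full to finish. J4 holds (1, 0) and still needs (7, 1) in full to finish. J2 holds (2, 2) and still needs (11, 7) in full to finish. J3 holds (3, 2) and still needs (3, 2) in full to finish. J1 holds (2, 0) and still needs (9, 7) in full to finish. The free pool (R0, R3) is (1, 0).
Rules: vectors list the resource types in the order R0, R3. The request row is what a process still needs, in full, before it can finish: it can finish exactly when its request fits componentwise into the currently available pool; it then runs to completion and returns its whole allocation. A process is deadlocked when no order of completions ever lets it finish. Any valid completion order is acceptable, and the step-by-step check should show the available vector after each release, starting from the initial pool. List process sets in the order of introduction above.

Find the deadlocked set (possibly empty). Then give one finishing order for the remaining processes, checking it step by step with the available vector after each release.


Nothing here is deadlocked.
Key observation: the pool covers J9 at once, and every later process fits after earlier releases.
A valid finishing order for the others: J9, J3, J6, J4, J7, J1, J2. Step-by-step check:
  pool = (1, 0)
  run J9 (needs (1, 0), free (1, 0)); after release of (3, 2) the pool is (4, 2)
  run J3 (needs (3, 2), free (4, 2)); after release of (3, 2) the pool is (7, 4)
  run J6 (needs (4, 1), free (7, 4)); after release of (1, 1) the pool is (8, 5)
  run J4 (needs (7, 1), free (8, 5)); after release of (1, 0) the pool is (9, 5)
  run J7 (needs (8, 3), free (9, 5)); after release of (0, 2) the pool is (9, 7)
  run J1 (needs (9, 7), free (9, 7)); after release of (2, 0) the pool is (11, 7)
  run J2 (needs (11, 7), free (11, 7)); after release of (2, 2) the pool is (13, 9)


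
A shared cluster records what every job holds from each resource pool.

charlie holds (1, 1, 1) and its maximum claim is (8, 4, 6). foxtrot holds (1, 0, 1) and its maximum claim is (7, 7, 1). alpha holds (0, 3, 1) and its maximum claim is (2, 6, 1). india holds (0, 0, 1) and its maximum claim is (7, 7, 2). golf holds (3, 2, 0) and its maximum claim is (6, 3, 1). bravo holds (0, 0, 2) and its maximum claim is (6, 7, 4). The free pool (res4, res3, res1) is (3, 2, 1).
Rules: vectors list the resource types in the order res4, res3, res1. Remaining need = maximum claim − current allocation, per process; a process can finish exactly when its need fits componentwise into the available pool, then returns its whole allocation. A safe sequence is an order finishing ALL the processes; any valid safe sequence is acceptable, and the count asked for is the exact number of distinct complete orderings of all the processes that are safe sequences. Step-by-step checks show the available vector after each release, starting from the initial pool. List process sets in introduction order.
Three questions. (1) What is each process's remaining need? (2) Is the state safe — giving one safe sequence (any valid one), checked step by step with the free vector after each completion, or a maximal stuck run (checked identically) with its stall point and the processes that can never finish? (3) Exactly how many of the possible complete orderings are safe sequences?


(1) Remaining need (order res4, res3, res1):
  charlie: (7, 3, 5)
  foxtrot: (6, 7, 0)
  alpha: (2, 3, 0)
  india: (7, 7, 1)
  golf: (3, 1, 1)
  bravo: (6, 7, 2)
(2) SAFE, for example via the order golf, alpha, bravo, foxtrot, india, charlie.
Key observation: golf is the earliest step where a requested resource binds exactly: need (3, 1, 1), pool (3, 2, 1) at its turn.
Step-by-step check:
  pool = (3, 2, 1)
  golf needs (3, 1, 1) <= (3, 2, 1) -> finishes; pool += (3, 2, 0) = (6, 4, 1)
  alpha needs (2, 3, 0) <= (6, 4, 1) -> finishes; pool += (0, 3, 1) = (6, 7, 2)
  bravo needs (6, 7, 2) <= (6, 7, 2) -> finishes; pool += (0, 0, 2) = (6, 7, 4)
  foxtrot needs (6, 7, 0) <= (6, 7, 4) -> finishes; pool += (1, 0, 1) = (7, 7, 5)
  india needs (7, 7, 1) <= (7, 7, 5) -> finishes; pool += (0, 0, 1) = (7, 7, 6)
  charlie needs (7, 3, 5) <= (7, 7, 6) -> finishes; pool += (1, 1, 1) = (8, 8, 7)
(3) The exact count: 5 of the possible complete orderings are safe sequences.


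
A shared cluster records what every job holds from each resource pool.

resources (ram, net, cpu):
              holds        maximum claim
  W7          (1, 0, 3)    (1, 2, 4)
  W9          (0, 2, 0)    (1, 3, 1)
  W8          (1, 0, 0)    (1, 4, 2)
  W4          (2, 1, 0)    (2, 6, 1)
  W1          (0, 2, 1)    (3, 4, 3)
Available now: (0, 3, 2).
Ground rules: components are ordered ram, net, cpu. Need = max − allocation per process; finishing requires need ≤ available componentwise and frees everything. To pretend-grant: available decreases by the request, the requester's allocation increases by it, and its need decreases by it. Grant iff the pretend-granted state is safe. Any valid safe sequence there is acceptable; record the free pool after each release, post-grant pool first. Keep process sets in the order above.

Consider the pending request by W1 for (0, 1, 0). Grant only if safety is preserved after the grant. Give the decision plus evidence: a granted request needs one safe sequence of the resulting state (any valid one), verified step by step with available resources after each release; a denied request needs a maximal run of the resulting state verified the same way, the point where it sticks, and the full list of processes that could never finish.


DENY. Granting would leave the state unsafe.
Key observation: after W7, W9, W8 the pool peaks at (2, 4, 5), and each blocked process is short somewhere: W4 on net; W1 on ram.
On the post-grant state, W7, W9, W8 is a maximal run — nothing extends it. Step-by-step check:
  pool = (0, 2, 2)
  run W7 (needs (0, 2, 1), free (0, 2, 2)); after release of (1, 0, 3) the pool is (1, 2, 5)
  run W9 (needs (1, 1, 1), free (1, 2, 5)); after release of (0, 2, 0) the pool is (1, 4, 5)
  run W8 (needs (0, 4, 2), free (1, 4, 5)); after release of (1, 0, 0) the pool is (2, 4, 5)
  W4 still needs (0, 5, 1) but only (2, 4, 5) is free — short on net
  W1 still needs (3, 1, 2) but only (2, 4, 5) is free — short on ram
Processes that could never finish after the grant: W4 and W1.


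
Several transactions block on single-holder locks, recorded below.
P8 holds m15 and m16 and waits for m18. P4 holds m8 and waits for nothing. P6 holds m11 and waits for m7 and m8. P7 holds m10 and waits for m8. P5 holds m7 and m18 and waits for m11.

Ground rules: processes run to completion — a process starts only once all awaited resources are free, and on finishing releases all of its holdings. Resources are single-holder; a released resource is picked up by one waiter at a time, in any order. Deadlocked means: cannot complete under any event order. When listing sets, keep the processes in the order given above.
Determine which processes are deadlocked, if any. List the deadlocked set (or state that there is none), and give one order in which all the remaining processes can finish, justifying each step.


Deadlocked set: P8, P6 and P5.
Key observation: the cycle P5 -> P6 -> P5 can never break — each member waits on the next; P8 waits into the deadlock from upstream.
The rest can finish in the order P4, P7.
Verifying each step:
  P4: no waits; runs immediately, freeing m8
  P7 waits on m8 — all released -> runs and releases m10


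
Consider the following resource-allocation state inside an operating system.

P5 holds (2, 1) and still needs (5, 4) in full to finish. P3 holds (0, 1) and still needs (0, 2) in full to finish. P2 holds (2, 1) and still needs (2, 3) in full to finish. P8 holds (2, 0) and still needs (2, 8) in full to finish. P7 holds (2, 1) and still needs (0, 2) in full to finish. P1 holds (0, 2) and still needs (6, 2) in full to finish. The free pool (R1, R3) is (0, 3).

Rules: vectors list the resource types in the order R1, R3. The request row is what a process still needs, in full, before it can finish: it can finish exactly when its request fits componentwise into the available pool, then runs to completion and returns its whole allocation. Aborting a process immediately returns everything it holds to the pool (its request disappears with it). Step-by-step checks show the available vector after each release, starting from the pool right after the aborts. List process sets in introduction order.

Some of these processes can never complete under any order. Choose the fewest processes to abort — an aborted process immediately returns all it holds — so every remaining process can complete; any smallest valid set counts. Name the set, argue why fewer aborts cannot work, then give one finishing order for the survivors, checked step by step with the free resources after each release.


Abort P5.
Key observation: before aborting P5, P1 was permanently blocked — no order could ever run it; afterwards it completes at step 4.
No smaller set exists: with zero aborts the deadlock remains.
One survivor order: P3, P7, P2, P1, P8. Step-by-step check (post-abort pool first):
  pool = (2, 4)
  P3: need (0, 2) fits (2, 4); releases (0, 1), pool now (2, 5)
  P7: need (0, 2) fits (2, 5); releases (2, 1), pool now (4, 6)
  P2: need (2, 3) fits (4, 6); releases (2, 1), pool now (6, 7)
  P1: need (6, 2) fits (6, 7); releases (0, 2), pool now (6, 9)
  P8: need (2, 8) fits (6, 9); releases (2, 0), pool now (8, 9)


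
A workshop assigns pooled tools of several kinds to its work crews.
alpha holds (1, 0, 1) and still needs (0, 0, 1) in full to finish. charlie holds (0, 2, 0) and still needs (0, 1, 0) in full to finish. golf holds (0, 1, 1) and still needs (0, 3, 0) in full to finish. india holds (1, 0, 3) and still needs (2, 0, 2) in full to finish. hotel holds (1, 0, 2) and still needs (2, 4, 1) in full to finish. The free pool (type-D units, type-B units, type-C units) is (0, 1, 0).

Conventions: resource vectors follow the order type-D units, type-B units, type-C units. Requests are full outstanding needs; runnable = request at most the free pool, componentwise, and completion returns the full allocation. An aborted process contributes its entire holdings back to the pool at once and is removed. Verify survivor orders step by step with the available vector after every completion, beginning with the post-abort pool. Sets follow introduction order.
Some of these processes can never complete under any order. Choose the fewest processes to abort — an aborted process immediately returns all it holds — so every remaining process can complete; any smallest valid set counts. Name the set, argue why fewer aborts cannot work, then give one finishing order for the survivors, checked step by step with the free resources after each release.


Abort india.
Key observation: the deadlocked hotel becomes finishable only because india released (1, 0, 3); it completes at step 4 below.
Minimality: the empty abort set fails — the state is deadlocked as it stands.
One survivor order: alpha, charlie, golf, hotel. Check, step by step (post-abort pool first):
  pool = (1, 1, 3)
  alpha needs (0, 0, 1) <= (1, 1, 3) -> finishes; pool += (1, 0, 1) = (2, 1, 4)
  charlie needs (0, 1, 0) <= (2, 1, 4) -> finishes; pool += (0, 2, 0) = (2, 3, 4)
  golf needs (0, 3, 0) <= (2, 3, 4) -> finishes; pool += (0, 1, 1) = (2, 4, 5)
  hotel needs (2, 4, 1) <= (2, 4, 5) -> finishes; pool += (1, 0, 2) = (3, 4, 7)


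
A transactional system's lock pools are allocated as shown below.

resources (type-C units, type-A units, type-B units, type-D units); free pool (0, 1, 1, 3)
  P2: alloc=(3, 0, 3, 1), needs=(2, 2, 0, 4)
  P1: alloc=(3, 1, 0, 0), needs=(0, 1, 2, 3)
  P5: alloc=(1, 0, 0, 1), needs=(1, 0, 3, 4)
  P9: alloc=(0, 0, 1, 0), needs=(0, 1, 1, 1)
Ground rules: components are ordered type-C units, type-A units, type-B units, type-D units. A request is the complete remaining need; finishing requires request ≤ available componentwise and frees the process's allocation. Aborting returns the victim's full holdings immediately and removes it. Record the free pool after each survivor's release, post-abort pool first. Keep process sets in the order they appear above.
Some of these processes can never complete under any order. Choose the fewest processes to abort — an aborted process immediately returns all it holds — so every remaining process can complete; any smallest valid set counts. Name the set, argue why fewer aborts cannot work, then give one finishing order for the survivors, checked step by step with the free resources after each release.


Abort P2.
Key observation: the returned (3, 0, 3, 1) from P2 is what brings P5 — unrunnable before, under any order — into play at step 2.
Why nothing smaller works: aborting no one leaves the state deadlocked as given.
One survivor order: P9, P5, P1. Verifying each step (post-abort pool first):
  pool = (3, 1, 4, 4)
  run P9 (needs (0, 1, 1, 1), free (3, 1, 4, 4)); after release of (0, 0, 1, 0) the pool is (3, 1, 5, 4)
  run P5 (needs (1, 0, 3, 4), free (3, 1, 5, 4)); after release of (1, 0, 0, 1) the pool is (4, 1, 5, 5)
  run P1 (needs (0, 1, 2, 3), free (4, 1, 5, 5)); after release of (3, 1, 0, 0) the pool is (7, 2, 5, 5)


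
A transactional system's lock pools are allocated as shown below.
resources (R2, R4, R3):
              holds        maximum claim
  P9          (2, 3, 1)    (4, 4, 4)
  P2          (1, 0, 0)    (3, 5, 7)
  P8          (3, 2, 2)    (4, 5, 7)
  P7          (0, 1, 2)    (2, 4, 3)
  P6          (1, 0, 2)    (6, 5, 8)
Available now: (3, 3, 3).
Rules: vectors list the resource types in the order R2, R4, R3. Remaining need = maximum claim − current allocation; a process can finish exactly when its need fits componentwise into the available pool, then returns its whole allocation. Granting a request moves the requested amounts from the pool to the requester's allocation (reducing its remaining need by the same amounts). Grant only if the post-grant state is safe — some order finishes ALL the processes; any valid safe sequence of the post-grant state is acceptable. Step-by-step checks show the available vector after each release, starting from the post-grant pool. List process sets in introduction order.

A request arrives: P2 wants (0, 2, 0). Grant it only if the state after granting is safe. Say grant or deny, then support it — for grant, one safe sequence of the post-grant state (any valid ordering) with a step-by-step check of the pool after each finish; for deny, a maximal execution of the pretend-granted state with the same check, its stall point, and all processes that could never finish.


GRANT. The post-grant state is safe; one safe sequence: P9, P7, P8, P2, P6.
Key observation: even at the reduced pool (3, 1, 3), P9 fits immediately, so safety survives the grant.
Step-by-step check of the post-grant state:
  pool = (3, 1, 3)
  run P9 (needs (2, 1, 3), free (3, 1, 3)); after release of (2, 3, 1) the pool is (5, 4, 4)
  run P7 (needs (2, 3, 1), free (5, 4, 4)); after release of (0, 1, 2) the pool is (5, 5, 6)
  run P8 (needs (1, 3, 5), free (5, 5, 6)); after release of (3, 2, 2) the pool is (8, 7, 8)
  run P2 (needs (2, 3, 7), free (8, 7, 8)); after release of (1, 2, 0) the pool is (9, 9, 8)
  run P6 (needs (5, 5, 6), free (9, 9, 8)); after release of (1, 0, 2) the pool is (10, 9, 10)


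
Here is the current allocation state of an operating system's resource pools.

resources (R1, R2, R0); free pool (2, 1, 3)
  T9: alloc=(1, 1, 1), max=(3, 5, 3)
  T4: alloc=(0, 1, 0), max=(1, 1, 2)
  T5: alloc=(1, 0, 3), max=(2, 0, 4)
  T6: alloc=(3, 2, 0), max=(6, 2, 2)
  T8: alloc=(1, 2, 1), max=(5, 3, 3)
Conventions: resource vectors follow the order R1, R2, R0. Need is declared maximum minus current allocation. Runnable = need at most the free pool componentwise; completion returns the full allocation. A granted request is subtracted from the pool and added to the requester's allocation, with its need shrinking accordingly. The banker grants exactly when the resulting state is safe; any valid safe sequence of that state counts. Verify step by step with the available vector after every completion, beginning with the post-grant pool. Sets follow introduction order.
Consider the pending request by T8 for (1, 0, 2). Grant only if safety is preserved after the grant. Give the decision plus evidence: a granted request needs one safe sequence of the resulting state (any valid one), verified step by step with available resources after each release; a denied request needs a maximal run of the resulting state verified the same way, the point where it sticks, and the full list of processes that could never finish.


DENY: after the grant no complete ordering would exist.
Key observation: after T5, T4 the pool peaks at (2, 2, 4), and each blocked process is short somewhere: T9 on R2; T6 on R1; T8 on R1.
On the post-grant state, T5, T4 is a maximal run — nothing extends it. Walking it through:
  pool = (1, 1, 1)
  T5: need (1, 0, 1) fits (1, 1, 1); releases (1, 0, 3), pool now (2, 1, 4)
  T4: need (1, 0, 2) fits (2, 1, 4); releases (0, 1, 0), pool now (2, 2, 4)
  T9 still needs (2, 4, 2) but only (2, 2, 4) is free — short on R2
  T6 still needs (3, 0, 2) but only (2, 2, 4) is free — short on R1
  T8 still needs (3, 1, 0) but only (2, 2, 4) is free — short on R1
Post-grant, the permanently blocked set is T9, T6 and T8.


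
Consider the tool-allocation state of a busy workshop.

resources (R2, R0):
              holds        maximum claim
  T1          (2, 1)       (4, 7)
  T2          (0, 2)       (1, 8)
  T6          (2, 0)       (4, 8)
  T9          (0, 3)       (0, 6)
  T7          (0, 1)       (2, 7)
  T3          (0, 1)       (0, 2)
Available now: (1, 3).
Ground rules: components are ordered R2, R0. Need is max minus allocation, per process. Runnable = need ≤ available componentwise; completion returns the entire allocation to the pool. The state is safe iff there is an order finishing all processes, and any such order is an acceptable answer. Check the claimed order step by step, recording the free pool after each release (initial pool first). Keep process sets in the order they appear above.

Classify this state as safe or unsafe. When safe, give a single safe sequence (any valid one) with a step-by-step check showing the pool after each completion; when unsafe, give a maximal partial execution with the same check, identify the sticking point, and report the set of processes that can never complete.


UNSAFE.
Key observation: the pool after T9, T3, T2 is (1, 9); every surviving request exceeds it in R2, so progress ends there.
A maximal execution: T9, T3, T2 — then nothing else fits. Check, step by step:
  pool = (1, 3)
  run T9 (needs (0, 3), free (1, 3)); after release of (0, 3) the pool is (1, 6)
  run T3 (needs (0, 1), free (1, 6)); after release of (0, 1) the pool is (1, 7)
  run T2 (needs (1, 6), free (1, 7)); after release of (0, 2) the pool is (1, 9)
  T1 cannot run: need (2, 6) vs free (1, 9) (insufficient R2)
  T6 cannot run: need (2, 8) vs free (1, 9) (insufficient R2)
  T7 cannot run: need (2, 6) vs free (1, 9) (insufficient R2)
Processes that can never finish: T1, T6 and T7.


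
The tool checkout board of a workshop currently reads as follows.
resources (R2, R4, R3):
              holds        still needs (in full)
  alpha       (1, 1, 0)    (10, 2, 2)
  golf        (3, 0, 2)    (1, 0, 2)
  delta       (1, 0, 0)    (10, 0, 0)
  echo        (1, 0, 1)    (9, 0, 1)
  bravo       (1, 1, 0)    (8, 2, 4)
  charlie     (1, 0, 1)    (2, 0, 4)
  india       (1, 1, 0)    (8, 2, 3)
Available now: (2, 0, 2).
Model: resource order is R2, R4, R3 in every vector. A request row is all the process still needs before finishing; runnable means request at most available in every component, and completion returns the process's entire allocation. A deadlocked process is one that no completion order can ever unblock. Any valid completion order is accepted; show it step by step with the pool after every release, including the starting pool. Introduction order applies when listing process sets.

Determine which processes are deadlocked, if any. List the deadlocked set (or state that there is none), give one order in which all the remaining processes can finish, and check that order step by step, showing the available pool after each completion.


Deadlocked set: alpha, delta, echo, bravo and india.
Key observation: even finishing golf, charlie leaves just (6, 0, 5) free — too little R2 for any of the remaining processes.
A valid finishing order for the others: golf, charlie. Check, step by step:
  pool = (2, 0, 2)
  golf: need (1, 0, 2) fits (2, 0, 2); releases (3, 0, 2), pool now (5, 0, 4)
  charlie: need (2, 0, 4) fits (5, 0, 4); releases (1, 0, 1), pool now (6, 0, 5)
The stuck group stays short no matter what:
  blocked: alpha wants (10, 2, 2), pool (6, 0, 5) — not enough R2 and R4
  blocked: delta wants (10, 0, 0), pool (6, 0, 5) — not enough R2
  blocked: echo wants (9, 0, 1), pool (6, 0, 5) — not enough R2
  blocked: bravo wants (8, 2, 4), pool (6, 0, 5) — not enough R2 and R4
  blocked: india wants (8, 2, 3), pool (6, 0, 5) — not enough R2 and R4


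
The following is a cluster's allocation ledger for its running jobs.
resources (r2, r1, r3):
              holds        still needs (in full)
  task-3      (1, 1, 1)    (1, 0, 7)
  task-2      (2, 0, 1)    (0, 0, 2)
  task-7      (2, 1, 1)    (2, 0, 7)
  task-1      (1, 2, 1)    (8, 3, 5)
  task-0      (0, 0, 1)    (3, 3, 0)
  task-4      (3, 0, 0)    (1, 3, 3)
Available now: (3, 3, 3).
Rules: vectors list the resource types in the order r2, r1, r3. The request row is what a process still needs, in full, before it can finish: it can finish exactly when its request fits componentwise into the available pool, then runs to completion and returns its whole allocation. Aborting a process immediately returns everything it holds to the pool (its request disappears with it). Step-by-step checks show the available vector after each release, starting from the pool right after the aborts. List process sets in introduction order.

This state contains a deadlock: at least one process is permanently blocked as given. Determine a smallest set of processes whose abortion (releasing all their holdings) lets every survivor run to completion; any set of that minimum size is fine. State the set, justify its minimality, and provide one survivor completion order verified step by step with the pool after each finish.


Minimum abort set: task-3.
Key observation: before aborting task-3, task-7 was permanently blocked — no order could ever run it; afterwards it completes at step 5.
No smaller set exists: with zero aborts the deadlock remains.
The survivors complete as task-0, task-2, task-4, task-1, task-7. Verifying each step (starting from the post-abort pool):
  pool = (4, 4, 4)
  run task-0 (needs (3, 3, 0), free (4, 4, 4)); after release of (0, 0, 1) the pool is (4, 4, 5)
  run task-2 (needs (0, 0, 2), free (4, 4, 5)); after release of (2, 0, 1) the pool is (6, 4, 6)
  run task-4 (needs (1, 3, 3), free (6, 4, 6)); after release of (3, 0, 0) the pool is (9, 4, 6)
  run task-1 (needs (8, 3, 5), free (9, 4, 6)); after release of (1, 2, 1) the pool is (10, 6, 7)
  run task-7 (needs (2, 0, 7), free (10, 6, 7)); after release of (2, 1, 1) the pool is (12, 7, 8)


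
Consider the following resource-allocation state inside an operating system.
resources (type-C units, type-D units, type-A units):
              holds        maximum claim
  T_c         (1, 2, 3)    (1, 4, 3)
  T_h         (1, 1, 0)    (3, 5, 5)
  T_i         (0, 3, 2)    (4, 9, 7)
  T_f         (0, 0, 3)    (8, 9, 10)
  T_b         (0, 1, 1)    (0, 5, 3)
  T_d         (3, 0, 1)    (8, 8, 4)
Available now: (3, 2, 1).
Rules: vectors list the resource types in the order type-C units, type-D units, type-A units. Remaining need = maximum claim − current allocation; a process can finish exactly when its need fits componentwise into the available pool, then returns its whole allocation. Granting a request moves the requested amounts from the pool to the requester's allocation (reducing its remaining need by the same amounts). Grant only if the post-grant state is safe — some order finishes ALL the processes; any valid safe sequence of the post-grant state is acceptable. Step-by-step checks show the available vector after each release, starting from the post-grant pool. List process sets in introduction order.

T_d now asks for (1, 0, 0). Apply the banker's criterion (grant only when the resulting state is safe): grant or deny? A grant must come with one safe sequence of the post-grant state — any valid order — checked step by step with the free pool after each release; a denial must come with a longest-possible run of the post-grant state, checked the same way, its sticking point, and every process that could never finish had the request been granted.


GRANT: granting preserves safety; a valid post-grant sequence is T_c, T_b, T_h, T_i, T_d, T_f.
Key observation: granting shrinks the pool to (2, 2, 1), yet T_c still fits and the chain goes through.
Step-by-step check of the post-grant state:
  pool = (2, 2, 1)
  run T_c (needs (0, 2, 0), free (2, 2, 1)); after release of (1, 2, 3) the pool is (3, 4, 4)
  run T_b (needs (0, 4, 2), free (3, 4, 4)); after release of (0, 1, 1) the pool is (3, 5, 5)
  run T_h (needs (2, 4, 5), free (3, 5, 5)); after release of (1, 1, 0) the pool is (4, 6, 5)
  run T_i (needs (4, 6, 5), free (4, 6, 5)); after release of (0, 3, 2) the pool is (4, 9, 7)
  run T_d (needs (4, 8, 3), free (4, 9, 7)); after release of (4, 0, 1) the pool is (8, 9, 8)
  run T_f (needs (8, 9, 7), free (8, 9, 8)); after release of (0, 0, 3) the pool is (8, 9, 11)


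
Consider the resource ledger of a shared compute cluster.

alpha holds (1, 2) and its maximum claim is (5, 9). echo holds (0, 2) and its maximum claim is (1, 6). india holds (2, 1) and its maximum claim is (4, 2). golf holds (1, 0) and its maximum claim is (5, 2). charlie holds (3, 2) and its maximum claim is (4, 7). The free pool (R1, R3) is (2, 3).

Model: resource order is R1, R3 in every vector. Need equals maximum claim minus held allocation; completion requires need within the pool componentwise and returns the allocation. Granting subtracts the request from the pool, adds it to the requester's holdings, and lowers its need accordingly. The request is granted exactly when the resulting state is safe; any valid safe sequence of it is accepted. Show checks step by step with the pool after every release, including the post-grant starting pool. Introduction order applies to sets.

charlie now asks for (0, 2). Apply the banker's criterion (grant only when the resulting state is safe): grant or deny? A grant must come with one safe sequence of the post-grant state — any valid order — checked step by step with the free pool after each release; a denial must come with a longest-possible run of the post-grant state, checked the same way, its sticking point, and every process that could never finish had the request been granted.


DENY. Granting would leave the state unsafe.
Key observation: after india, golf complete, (5, 2) is the best the pool ever gets, yet each leftover process wants more R3.
After a pretend grant, a maximal execution: india, golf — then nothing else fits. Check, step by step:
  pool = (2, 1)
  india needs (2, 1) <= (2, 1) -> finishes; pool += (2, 1) = (4, 2)
  golf needs (4, 2) <= (4, 2) -> finishes; pool += (1, 0) = (5, 2)
  alpha cannot run: need (4, 7) vs free (5, 2) (insufficient R3)
  echo cannot run: need (1, 4) vs free (5, 2) (insufficient R3)
  charlie cannot run: need (1, 3) vs free (5, 2) (insufficient R3)
Had the request been granted, alpha, echo and charlie could never finish.


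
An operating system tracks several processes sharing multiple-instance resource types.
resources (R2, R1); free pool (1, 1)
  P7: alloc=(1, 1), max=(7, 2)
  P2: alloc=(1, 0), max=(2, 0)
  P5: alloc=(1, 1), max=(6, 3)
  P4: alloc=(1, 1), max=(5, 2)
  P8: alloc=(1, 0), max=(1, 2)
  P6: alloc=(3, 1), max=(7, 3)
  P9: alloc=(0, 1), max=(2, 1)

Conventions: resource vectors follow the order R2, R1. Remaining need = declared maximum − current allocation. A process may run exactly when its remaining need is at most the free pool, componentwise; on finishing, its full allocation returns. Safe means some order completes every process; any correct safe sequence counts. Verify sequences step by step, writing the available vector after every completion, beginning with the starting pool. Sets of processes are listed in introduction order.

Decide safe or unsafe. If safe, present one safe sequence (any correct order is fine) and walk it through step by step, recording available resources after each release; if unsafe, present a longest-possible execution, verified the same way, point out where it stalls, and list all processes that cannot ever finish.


The state is UNSAFE.
Key observation: even finishing P2, P9, P8 leaves just (3, 2) free — too little R2 for any of the remaining processes.
The run P2, P9, P8 cannot be extended any further. Walking it through:
  pool = (1, 1)
  run P2 (needs (1, 0), free (1, 1)); after release of (1, 0) the pool is (2, 1)
  run P9 (needs (2, 0), free (2, 1)); after release of (0, 1) the pool is (2, 2)
  run P8 (needs (0, 2), free (2, 2)); after release of (1, 0) the pool is (3, 2)
  P7 still needs (6, 1) but only (3, 2) is free — short on R2
  P5 still needs (5, 2) but only (3, 2) is free — short on R2
  P4 still needs (4, 1) but only (3, 2) is free — short on R2
  P6 still needs (4, 2) but only (3, 2) is free — short on R2
Processes that can never finish: P7, P5, P4 and P6.


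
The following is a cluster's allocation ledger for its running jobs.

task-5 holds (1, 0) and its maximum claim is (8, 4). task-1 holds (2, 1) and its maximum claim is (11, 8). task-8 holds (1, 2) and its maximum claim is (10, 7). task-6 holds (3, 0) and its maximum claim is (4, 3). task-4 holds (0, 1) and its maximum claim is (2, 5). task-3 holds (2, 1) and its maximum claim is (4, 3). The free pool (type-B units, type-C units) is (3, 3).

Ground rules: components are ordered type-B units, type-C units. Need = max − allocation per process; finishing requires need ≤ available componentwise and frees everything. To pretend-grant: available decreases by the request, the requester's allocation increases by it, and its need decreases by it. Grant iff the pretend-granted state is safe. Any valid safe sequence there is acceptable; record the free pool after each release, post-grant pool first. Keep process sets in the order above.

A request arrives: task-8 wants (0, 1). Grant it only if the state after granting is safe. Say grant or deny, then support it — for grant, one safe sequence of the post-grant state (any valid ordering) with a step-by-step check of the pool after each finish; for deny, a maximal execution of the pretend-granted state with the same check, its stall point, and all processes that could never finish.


DENY — the pretend-granted state is unsafe.
Key observation: no order helps: past task-3, task-6, the free pool tops out at (8, 3), below what each blocked process needs in type-C units.
On the post-grant state, task-3, task-6 is a maximal run — nothing extends it. Walking it through:
  pool = (3, 2)
  task-3 needs (2, 2) <= (3, 2) -> finishes; pool += (2, 1) = (5, 3)
  task-6 needs (1, 3) <= (5, 3) -> finishes; pool += (3, 0) = (8, 3)
  blocked: task-5 wants (7, 4), pool (8, 3) — not enough type-C units
  blocked: task-1 wants (9, 7), pool (8, 3) — not enough type-B units and type-C units
  blocked: task-8 wants (9, 4), pool (8, 3) — not enough type-B units and type-C units
  blocked: task-4 wants (2, 4), pool (8, 3) — not enough type-C units
Post-grant, the permanently blocked set is task-5, task-1, task-8 and task-4.


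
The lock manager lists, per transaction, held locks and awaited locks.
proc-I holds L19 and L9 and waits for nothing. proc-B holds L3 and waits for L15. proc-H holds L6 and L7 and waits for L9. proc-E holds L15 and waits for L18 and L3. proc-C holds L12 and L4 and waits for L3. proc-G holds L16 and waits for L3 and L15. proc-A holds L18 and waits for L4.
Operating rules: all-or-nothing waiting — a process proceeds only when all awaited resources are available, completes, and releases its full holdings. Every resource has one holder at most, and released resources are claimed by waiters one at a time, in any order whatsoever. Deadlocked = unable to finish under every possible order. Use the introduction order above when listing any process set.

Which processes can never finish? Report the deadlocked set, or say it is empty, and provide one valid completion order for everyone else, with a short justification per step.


The deadlocked set is proc-B, proc-E, proc-C, proc-G and proc-A.
Key observation: the knot is the closed ring of waits proc-B -> proc-E -> proc-B; proc-C and proc-A are caught in further circular waits and proc-G waits into the deadlock from upstream.
One completion order for the rest: proc-I, proc-H.
Step-by-step check:
  proc-I waits on nothing -> runs at once and releases L19 and L9
  proc-H waits on L9 — all released -> runs and releases L6 and L7


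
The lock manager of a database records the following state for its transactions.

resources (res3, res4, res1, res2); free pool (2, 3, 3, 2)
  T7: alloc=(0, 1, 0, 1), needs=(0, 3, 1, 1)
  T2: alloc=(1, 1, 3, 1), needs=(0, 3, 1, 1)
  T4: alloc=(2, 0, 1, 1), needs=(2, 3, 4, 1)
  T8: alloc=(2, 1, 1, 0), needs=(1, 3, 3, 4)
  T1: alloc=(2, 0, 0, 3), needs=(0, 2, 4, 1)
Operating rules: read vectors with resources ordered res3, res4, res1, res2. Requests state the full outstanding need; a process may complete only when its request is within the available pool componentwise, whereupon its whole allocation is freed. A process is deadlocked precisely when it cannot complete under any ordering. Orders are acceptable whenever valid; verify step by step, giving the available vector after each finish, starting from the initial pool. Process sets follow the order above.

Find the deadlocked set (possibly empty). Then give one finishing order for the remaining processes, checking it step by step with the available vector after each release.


Nothing here is deadlocked.
Key observation: the pool covers T2 at once, and every later process fits after earlier releases.
The rest can finish in the order T2, T1, T4, T8, T7. Walking it through:
  pool = (2, 3, 3, 2)
  T2: need (0, 3, 1, 1) fits (2, 3, 3, 2); releases (1, 1, 3, 1), pool now (3, 4, 6, 3)
  T1: need (0, 2, 4, 1) fits (3, 4, 6, 3); releases (2, 0, 0, 3), pool now (5, 4, 6, 6)
  T4: need (2, 3, 4, 1) fits (5, 4, 6, 6); releases (2, 0, 1, 1), pool now (7, 4, 7, 7)
  T8: need (1, 3, 3, 4) fits (7, 4, 7, 7); releases (2, 1, 1, 0), pool now (9, 5, 8, 7)
  T7: need (0, 3, 1, 1) fits (9, 5, 8, 7); releases (0, 1, 0, 1), pool now (9, 6, 8, 8)


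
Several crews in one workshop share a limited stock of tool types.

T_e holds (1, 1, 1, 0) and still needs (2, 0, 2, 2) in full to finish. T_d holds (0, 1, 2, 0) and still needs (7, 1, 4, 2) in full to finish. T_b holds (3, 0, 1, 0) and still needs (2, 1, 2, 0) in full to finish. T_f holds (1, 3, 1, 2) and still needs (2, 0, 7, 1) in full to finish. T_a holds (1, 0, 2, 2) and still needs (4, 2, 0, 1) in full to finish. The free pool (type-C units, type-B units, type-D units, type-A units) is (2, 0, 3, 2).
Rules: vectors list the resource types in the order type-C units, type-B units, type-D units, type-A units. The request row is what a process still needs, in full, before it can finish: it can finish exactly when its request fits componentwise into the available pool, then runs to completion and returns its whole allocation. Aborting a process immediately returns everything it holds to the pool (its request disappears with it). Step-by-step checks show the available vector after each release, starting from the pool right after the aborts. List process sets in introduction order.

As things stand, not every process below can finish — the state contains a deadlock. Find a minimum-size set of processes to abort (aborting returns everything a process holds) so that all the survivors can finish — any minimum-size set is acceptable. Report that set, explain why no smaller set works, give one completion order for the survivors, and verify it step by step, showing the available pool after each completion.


The answer: abort T_d.
Key observation: T_a was stuck for good until T_d gave back (0, 1, 2, 0); in the order shown it finishes at step 3.
Why nothing smaller works: aborting no one leaves the state deadlocked as given.
Survivors finish in the order: T_b, T_e, T_a, T_f. Step-by-step check (pool after the aborts first):
  pool = (2, 1, 5, 2)
  T_b needs (2, 1, 2, 0) <= (2, 1, 5, 2) -> finishes; pool += (3, 0, 1, 0) = (5, 1, 6, 2)
  T_e needs (2, 0, 2, 2) <= (5, 1, 6, 2) -> finishes; pool += (1, 1, 1, 0) = (6, 2, 7, 2)
  T_a needs (4, 2, 0, 1) <= (6, 2, 7, 2) -> finishes; pool += (1, 0, 2, 2) = (7, 2, 9, 4)
  T_f needs (2, 0, 7, 1) <= (7, 2, 9, 4) -> finishes; pool += (1, 3, 1, 2) = (8, 5, 10, 6)


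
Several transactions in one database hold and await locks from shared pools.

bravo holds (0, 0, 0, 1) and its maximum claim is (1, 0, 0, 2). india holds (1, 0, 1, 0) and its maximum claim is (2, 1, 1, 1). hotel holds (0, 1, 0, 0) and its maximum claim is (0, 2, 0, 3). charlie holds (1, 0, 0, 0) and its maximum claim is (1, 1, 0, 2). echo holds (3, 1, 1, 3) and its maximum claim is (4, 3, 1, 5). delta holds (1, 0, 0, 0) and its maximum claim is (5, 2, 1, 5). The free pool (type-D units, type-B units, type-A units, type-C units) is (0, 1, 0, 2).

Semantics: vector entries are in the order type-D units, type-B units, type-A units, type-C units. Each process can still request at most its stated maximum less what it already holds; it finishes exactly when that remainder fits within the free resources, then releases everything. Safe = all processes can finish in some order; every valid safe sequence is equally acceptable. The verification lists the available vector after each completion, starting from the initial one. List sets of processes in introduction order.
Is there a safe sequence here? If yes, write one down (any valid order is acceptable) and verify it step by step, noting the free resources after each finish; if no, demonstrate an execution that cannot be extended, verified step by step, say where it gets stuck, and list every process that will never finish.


SAFE, for example via the order charlie, india, bravo, hotel, echo, delta.
Key observation: the order's first zero-slack moment is charlie ((0, 1, 0, 2) needed, (0, 1, 0, 2) free — a requested resource with nothing to spare).
Verifying each step:
  pool = (0, 1, 0, 2)
  charlie: need (0, 1, 0, 2) fits (0, 1, 0, 2); releases (1, 0, 0, 0), pool now (1, 1, 0, 2)
  india: need (1, 1, 0, 1) fits (1, 1, 0, 2); releases (1, 0, 1, 0), pool now (2, 1, 1, 2)
  bravo: need (1, 0, 0, 1) fits (2, 1, 1, 2); releases (0, 0, 0, 1), pool now (2, 1, 1, 3)
  hotel: need (0, 1, 0, 3) fits (2, 1, 1, 3); releases (0, 1, 0, 0), pool now (2, 2, 1, 3)
  echo: need (1, 2, 0, 2) fits (2, 2, 1, 3); releases (3, 1, 1, 3), pool now (5, 3, 2, 6)
  delta: need (4, 2, 1, 5) fits (5, 3, 2, 6); releases (1, 0, 0, 0), pool now (6, 3, 2, 6)
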